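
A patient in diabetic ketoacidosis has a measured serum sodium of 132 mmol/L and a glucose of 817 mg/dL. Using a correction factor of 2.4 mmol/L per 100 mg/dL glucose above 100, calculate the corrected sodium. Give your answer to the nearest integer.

149 mmol/L

Corrected Na = measured Na + 2.4 · (glucose − 100)/100
= 132 + 2.4 · (817 − 100)/100
= 132 + 17.2
= 149.2 mmol/L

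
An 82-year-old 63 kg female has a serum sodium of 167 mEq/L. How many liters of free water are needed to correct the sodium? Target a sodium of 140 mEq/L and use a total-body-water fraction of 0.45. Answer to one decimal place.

5.5 L

TBW = 0.45 · 63 = 28.35 L
Free water deficit = TBW · (Na/140 − 1)
= 28.35 · (167/140 − 1)
= 28.35 · 0.1929
= 5.47 L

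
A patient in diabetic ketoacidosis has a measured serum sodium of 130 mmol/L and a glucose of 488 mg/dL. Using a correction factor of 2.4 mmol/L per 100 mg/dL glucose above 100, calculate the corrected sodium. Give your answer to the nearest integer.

139 mmol/L

Corrected Na = measured Na + 2.4 · (glucose − 100)/100
= 130 + 2.4 · (488 − 100)/100
= 130 + 9.3
= 139.3 mmol/L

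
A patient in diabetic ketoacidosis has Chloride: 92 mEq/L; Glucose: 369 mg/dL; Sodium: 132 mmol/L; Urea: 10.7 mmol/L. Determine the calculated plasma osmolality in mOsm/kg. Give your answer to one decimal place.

Calculated osmolality = 2·Na + glucose/18 + urea
= 2·132 + 369/18 + 10.7
= 264 + 20.50 + 10.70
= 295.2 mOsm/kg

295.2 mOsm/kg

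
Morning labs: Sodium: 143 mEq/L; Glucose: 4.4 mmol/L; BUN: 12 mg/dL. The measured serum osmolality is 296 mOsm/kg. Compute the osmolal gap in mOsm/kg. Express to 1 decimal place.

Calculated osmolality = 2·Na + glucose + BUN/2.8
= 2·143 + 4.4 + 12/2.8
= 286 + 4.40 + 4.29
= 294.69 mOsm/kg ≈ 294.7 mOsm/kg
Osmolar gap = measured − calculated = 296 − 294.7 = 1.3 mOsm/kg

1.3 mOsm/kg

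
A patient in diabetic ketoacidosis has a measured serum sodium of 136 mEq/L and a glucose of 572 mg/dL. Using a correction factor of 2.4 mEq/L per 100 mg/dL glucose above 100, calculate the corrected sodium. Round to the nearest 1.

147 mEq/L

Corrected Na = measured Na + 2.4 · (glucose − 100)/100
= 136 + 2.4 · (572 − 100)/100
= 136 + 11.3
= 147.3 mEq/L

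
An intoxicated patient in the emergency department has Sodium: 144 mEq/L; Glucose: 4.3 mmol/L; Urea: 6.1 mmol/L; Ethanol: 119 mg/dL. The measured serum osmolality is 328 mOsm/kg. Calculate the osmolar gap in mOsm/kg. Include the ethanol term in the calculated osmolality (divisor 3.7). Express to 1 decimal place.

Calculated osmolality = 2·Na + glucose + urea + ethanol/3.7
= 2·144 + 4.3 + 6.1 + 119/3.7
= 288 + 4.30 + 6.10 + 32.16
= 330.56 mOsm/kg ≈ 330.6 mOsm/kg
Osmolar gap = measured − calculated = 328 − 330.6 = -2.6 mOsm/kg

-2.6 mOsm/kg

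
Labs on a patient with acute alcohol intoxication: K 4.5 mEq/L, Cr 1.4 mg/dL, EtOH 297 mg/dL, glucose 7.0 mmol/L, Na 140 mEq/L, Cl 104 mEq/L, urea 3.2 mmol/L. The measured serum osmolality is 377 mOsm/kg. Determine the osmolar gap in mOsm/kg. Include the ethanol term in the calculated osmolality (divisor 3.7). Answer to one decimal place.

6.5 mOsm/kg

Calculated osmolality = 2·Na + glucose + urea + ethanol/3.7
= 2·140 + 7 + 3.2 + 297/3.7
= 280 + 7 + 3.20 + 80.27
= 370.47 mOsm/kg ≈ 370.5 mOsm/kg
Osmolar gap = measured − calculated = 377 − 370.5 = 6.5 mOsm/kg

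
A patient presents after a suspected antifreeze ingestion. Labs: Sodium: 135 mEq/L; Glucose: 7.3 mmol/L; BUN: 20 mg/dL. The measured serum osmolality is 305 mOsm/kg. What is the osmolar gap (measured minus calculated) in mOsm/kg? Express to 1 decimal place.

20.6 mOsm/kg

Calculated osmolality = 2·Na + glucose + BUN/2.8
= 2·135 + 7.3 + 20/2.8
= 270 + 7.30 + 7.14
= 284.44 mOsm/kg ≈ 284.4 mOsm/kg
Osmolar gap = measured − calculated = 305 − 284.4 = 20.6 mOsm/kg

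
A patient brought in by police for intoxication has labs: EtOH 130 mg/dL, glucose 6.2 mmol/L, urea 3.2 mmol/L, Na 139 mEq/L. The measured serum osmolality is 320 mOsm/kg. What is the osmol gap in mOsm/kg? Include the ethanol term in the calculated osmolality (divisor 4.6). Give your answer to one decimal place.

4.3 mOsm/kg

Calculated osmolality = 2·Na + glucose + urea + ethanol/4.6
= 2·139 + 6.2 + 3.2 + 130/4.6
= 278 + 6.20 + 3.20 + 28.26
= 315.66 mOsm/kg ≈ 315.7 mOsm/kg
Osmolar gap = measured − calculated = 320 − 315.7 = 4.3 mOsm/kg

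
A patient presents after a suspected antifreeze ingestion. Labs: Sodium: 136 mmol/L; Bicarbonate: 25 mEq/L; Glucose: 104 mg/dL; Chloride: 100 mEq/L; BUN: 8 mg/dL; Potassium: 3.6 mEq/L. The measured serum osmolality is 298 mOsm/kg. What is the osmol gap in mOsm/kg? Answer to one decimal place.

17.4 mOsm/kg

Calculated osmolality = 2·Na + glucose/18 + BUN/2.8
= 2·136 + 104/18 + 8/2.8
= 272 + 5.78 + 2.86
= 280.64 mOsm/kg ≈ 280.6 mOsm/kg
Osmolar gap = measured − calculated = 298 − 280.6 = 17.4 mOsm/kg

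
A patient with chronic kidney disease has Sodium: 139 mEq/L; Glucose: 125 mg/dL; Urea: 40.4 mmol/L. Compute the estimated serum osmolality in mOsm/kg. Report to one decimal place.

325.3 mOsm/kg

Calculated osmolality = 2·Na + glucose/18 + urea
= 2·139 + 125/18 + 40.4
= 278 + 6.94 + 40.40
= 325.34 mOsm/kg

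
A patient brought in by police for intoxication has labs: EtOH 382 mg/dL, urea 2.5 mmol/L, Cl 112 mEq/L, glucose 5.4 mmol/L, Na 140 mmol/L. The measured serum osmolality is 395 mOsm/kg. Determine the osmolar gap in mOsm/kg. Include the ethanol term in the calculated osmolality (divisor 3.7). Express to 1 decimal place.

3.9 mOsm/kg

Calculated osmolality = 2·Na + glucose + urea + ethanol/3.7
= 2·140 + 5.4 + 2.5 + 382/3.7
= 280 + 5.40 + 2.50 + 103.24
= 391.14 mOsm/kg ≈ 391.1 mOsm/kg
Osmolar gap = measured − calculated = 395 − 391.1 = 3.9 mOsm/kg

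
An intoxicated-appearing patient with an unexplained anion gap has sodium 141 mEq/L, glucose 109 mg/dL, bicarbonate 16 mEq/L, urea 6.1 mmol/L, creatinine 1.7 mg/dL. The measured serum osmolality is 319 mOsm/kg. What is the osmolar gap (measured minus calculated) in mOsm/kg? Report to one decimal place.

Calculated osmolality = 2·Na + glucose/18 + urea
= 2·141 + 109/18 + 6.1
= 282 + 6.06 + 6.10
= 294.16 mOsm/kg ≈ 294.2 mOsm/kg
Osmolar gap = measured − calculated = 319 − 294.2 = 24.8 mOsm/kg

24.8 mOsm/kg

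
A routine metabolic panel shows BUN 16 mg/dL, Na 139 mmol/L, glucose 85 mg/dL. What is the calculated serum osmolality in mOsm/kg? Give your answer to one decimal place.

Calculated osmolality = 2·Na + glucose/18 + BUN/2.8
= 2·139 + 85/18 + 16/2.8
= 278 + 4.72 + 5.71
= 288.43 mOsm/kg

288.4 mOsm/kg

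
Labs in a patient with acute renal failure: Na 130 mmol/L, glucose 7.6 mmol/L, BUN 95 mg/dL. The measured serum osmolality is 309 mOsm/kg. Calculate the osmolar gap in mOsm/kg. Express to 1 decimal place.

7.5 mOsm/kg

Calculated osmolality = 2·Na + glucose + BUN/2.8
= 2·130 + 7.6 + 95/2.8
= 260 + 7.60 + 33.93
= 301.53 mOsm/kg ≈ 301.5 mOsm/kg
Osmolar gap = measured − calculated = 309 − 301.5 = 7.5 mOsm/kg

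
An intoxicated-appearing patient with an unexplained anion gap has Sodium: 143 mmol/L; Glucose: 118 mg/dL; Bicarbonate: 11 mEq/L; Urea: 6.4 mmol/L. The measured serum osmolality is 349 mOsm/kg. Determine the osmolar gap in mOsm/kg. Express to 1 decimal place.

Calculated osmolality = 2·Na + glucose/18 + urea
= 2·143 + 118/18 + 6.4
= 286 + 6.56 + 6.40
= 298.96 mOsm/kg ≈ 299.0 mOsm/kg
Osmolar gap = measured − calculated = 349 − 299.0 = 50.0 mOsm/kg

50.0 mOsm/kg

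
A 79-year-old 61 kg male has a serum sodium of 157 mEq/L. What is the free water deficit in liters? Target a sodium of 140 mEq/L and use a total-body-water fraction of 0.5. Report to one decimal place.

TBW = 0.5 · 61 = 30.5 L
Free water deficit = TBW · (Na/140 − 1)
= 30.5 · (157/140 − 1)
= 30.5 · 0.1214
= 3.7 L

3.7 L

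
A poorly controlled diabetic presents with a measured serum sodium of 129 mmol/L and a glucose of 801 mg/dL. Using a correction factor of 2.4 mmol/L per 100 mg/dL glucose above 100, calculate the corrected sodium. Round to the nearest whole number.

146 mmol/L

Corrected Na = measured Na + 2.4 · (glucose − 100)/100
= 129 + 2.4 · (801 − 100)/100
= 129 + 16.8
= 145.8 mmol/L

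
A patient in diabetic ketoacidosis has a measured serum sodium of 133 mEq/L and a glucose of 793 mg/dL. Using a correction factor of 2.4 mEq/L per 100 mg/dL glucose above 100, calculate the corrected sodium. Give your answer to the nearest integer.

150 mEq/L

Corrected Na = measured Na + 2.4 · (glucose − 100)/100
= 133 + 2.4 · (793 − 100)/100
= 133 + 16.6
= 149.6 mEq/L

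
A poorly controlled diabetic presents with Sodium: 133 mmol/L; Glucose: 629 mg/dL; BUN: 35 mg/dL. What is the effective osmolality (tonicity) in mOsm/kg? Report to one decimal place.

Effective osmolality excludes urea (freely permeant across cell membranes):
2·Na + glucose/18
= 2·133 + 629/18
= 266 + 34.94
= 300.94 mOsm/kg

300.9 mOsm/kg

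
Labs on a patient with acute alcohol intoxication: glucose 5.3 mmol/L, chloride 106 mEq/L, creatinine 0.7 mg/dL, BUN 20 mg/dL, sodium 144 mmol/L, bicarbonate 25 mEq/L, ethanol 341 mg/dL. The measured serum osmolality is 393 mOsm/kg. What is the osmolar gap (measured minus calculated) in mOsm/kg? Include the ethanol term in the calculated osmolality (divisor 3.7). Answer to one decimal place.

0.4 mOsm/kg

Calculated osmolality = 2·Na + glucose + BUN/2.8 + ethanol/3.7
= 2·144 + 5.3 + 20/2.8 + 341/3.7
= 288 + 5.30 + 7.14 + 92.16
= 392.6 mOsm/kg ≈ 392.6 mOsm/kg
Osmolar gap = measured − calculated = 393 − 392.6 = 0.4 mOsm/kg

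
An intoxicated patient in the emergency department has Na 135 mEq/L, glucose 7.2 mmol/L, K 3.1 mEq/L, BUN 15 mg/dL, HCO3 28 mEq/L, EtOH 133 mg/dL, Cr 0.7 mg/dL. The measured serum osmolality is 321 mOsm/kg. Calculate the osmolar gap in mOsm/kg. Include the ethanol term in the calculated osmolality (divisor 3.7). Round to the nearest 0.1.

Calculated osmolality = 2·Na + glucose + BUN/2.8 + ethanol/3.7
= 2·135 + 7.2 + 15/2.8 + 133/3.7
= 270 + 7.20 + 5.36 + 35.95
= 318.51 mOsm/kg ≈ 318.5 mOsm/kg
Osmolar gap = measured − calculated = 321 − 318.5 = 2.5 mOsm/kg

2.5 mOsm/kg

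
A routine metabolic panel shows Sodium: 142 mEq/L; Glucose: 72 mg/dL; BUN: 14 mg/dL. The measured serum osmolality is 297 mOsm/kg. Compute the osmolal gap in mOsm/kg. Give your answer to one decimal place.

Calculated osmolality = 2·Na + glucose/18 + BUN/2.8
= 2·142 + 72/18 + 14/2.8
= 284 + 4 + 5
= 293 mOsm/kg ≈ 293.0 mOsm/kg
Osmolar gap = measured − calculated = 297 − 293.0 = 4.0 mOsm/kg

4.0 mOsm/kg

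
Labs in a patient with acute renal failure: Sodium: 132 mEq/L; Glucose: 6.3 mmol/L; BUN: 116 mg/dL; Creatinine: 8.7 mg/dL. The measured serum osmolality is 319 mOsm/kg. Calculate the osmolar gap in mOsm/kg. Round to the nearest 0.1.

7.3 mOsm/kg

Calculated osmolality = 2·Na + glucose + BUN/2.8
= 2·132 + 6.3 + 116/2.8
= 264 + 6.30 + 41.43
= 311.73 mOsm/kg ≈ 311.7 mOsm/kg
Osmolar gap = measured − calculated = 319 − 311.7 = 7.3 mOsm/kg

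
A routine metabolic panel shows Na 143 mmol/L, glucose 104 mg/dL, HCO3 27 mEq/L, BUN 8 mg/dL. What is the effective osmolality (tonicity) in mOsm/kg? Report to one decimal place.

291.8 mOsm/kg

Effective osmolality excludes urea (freely permeant across cell membranes):
2·Na + glucose/18
= 2·143 + 104/18
= 286 + 5.78
= 291.78 mOsm/kg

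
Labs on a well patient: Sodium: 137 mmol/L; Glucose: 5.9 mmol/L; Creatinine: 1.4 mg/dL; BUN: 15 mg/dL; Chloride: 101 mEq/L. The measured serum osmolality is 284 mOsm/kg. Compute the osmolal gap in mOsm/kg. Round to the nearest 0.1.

Calculated osmolality = 2·Na + glucose + BUN/2.8
= 2·137 + 5.9 + 15/2.8
= 274 + 5.90 + 5.36
= 285.26 mOsm/kg ≈ 285.3 mOsm/kg
Osmolar gap = measured − calculated = 284 − 285.3 = -1.3 mOsm/kg

-1.3 mOsm/kg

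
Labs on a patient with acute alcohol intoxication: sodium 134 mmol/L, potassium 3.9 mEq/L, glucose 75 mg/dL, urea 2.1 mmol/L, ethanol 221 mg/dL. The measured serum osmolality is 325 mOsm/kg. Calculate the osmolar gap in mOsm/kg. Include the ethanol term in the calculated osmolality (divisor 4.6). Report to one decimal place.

Calculated osmolality = 2·Na + glucose/18 + urea + ethanol/4.6
= 2·134 + 75/18 + 2.1 + 221/4.6
= 268 + 4.17 + 2.10 + 48.04
= 322.31 mOsm/kg ≈ 322.3 mOsm/kg
Osmolar gap = measured − calculated = 325 − 322.3 = 2.7 mOsm/kg

2.7 mOsm/kg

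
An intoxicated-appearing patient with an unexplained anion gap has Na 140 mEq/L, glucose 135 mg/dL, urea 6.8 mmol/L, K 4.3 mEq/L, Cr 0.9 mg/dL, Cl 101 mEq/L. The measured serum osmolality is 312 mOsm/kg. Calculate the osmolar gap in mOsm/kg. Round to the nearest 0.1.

Calculated osmolality = 2·Na + glucose/18 + urea
= 2·140 + 135/18 + 6.8
= 280 + 7.50 + 6.80
= 294.3 mOsm/kg ≈ 294.3 mOsm/kg
Osmolar gap = measured − calculated = 312 − 294.3 = 17.7 mOsm/kg

17.7 mOsm/kg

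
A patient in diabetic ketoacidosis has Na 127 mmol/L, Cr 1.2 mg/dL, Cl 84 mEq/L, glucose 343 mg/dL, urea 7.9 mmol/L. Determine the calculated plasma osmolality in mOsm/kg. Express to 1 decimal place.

281.0 mOsm/kg

Calculated osmolality = 2·Na + glucose/18 + urea
= 2·127 + 343/18 + 7.9
= 254 + 19.06 + 7.90
= 280.96 mOsm/kg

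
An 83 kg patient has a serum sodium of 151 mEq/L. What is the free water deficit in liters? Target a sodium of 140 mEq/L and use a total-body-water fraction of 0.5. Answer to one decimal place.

3.3 L

TBW = 0.5 · 83 = 41.5 L
Free water deficit = TBW · (Na/140 − 1)
= 41.5 · (151/140 − 1)
= 41.5 · 0.0786
= 3.26 L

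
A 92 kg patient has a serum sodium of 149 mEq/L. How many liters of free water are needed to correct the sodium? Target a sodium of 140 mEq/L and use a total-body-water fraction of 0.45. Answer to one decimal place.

TBW = 0.45 · 92 = 41.4 L
Free water deficit = TBW · (Na/140 − 1)
= 41.4 · (149/140 − 1)
= 41.4 · 0.0643
= 2.66 L

2.7 L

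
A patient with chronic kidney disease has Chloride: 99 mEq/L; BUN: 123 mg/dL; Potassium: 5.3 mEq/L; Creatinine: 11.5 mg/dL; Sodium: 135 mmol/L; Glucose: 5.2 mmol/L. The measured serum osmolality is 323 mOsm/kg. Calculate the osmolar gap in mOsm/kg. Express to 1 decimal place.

3.9 mOsm/kg

Calculated osmolality = 2·Na + glucose + BUN/2.8
= 2·135 + 5.2 + 123/2.8
= 270 + 5.20 + 43.93
= 319.13 mOsm/kg ≈ 319.1 mOsm/kg
Osmolar gap = measured − calculated = 323 − 319.1 = 3.9 mOsm/kg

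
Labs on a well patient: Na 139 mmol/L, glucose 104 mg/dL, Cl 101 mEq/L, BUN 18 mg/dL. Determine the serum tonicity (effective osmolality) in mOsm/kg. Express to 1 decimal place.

Effective osmolality excludes urea (freely permeant across cell membranes):
2·Na + glucose/18
= 2·139 + 104/18
= 278 + 5.78
= 283.78 mOsm/kg

283.8 mOsm/kg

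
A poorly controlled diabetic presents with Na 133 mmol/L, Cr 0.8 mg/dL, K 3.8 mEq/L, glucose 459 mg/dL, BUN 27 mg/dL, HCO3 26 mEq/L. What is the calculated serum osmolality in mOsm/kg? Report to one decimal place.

301.1 mOsm/kg

Calculated osmolality = 2·Na + glucose/18 + BUN/2.8
= 2·133 + 459/18 + 27/2.8
= 266 + 25.50 + 9.64
= 301.14 mOsm/kg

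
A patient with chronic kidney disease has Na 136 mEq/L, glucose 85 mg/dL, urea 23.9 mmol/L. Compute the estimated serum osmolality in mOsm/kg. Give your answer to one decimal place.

300.6 mOsm/kg

Calculated osmolality = 2·Na + glucose/18 + urea
= 2·136 + 85/18 + 23.9
= 272 + 4.72 + 23.90
= 300.62 mOsm/kg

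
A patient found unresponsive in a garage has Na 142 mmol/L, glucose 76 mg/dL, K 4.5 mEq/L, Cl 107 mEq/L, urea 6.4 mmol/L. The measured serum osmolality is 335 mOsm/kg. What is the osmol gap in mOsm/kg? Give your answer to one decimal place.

40.4 mOsm/kg

Calculated osmolality = 2·Na + glucose/18 + urea
= 2·142 + 76/18 + 6.4
= 284 + 4.22 + 6.40
= 294.62 mOsm/kg ≈ 294.6 mOsm/kg
Osmolar gap = measured − calculated = 335 − 294.6 = 40.4 mOsm/kg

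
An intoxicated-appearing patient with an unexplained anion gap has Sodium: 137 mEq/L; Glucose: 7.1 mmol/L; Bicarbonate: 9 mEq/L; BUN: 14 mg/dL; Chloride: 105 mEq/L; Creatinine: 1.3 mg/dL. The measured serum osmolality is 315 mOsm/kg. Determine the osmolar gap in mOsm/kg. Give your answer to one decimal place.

28.9 mOsm/kg

Calculated osmolality = 2·Na + glucose + BUN/2.8
= 2·137 + 7.1 + 14/2.8
= 274 + 7.10 + 5
= 286.1 mOsm/kg ≈ 286.1 mOsm/kg
Osmolar gap = measured − calculated = 315 − 286.1 = 28.9 mOsm/kg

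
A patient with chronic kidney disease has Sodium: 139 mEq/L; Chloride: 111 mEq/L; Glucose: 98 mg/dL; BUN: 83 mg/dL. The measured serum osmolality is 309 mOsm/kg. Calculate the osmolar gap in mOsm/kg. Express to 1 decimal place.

-4.1 mOsm/kg

Calculated osmolality = 2·Na + glucose/18 + BUN/2.8
= 2·139 + 98/18 + 83/2.8
= 278 + 5.44 + 29.64
= 313.08 mOsm/kg ≈ 313.1 mOsm/kg
Osmolar gap = measured − calculated = 309 − 313.1 = -4.1 mOsm/kg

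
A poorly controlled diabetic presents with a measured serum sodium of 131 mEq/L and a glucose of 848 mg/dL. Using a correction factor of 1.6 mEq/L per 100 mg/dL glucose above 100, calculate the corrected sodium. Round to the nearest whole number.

Corrected Na = measured Na + 1.6 · (glucose − 100)/100
= 131 + 1.6 · (848 − 100)/100
= 131 + 12
= 143 mEq/L

143 mEq/L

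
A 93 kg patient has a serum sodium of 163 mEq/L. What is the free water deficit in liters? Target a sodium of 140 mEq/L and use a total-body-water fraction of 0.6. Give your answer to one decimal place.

9.2 L

TBW = 0.6 · 93 = 55.8 L
Free water deficit = TBW · (Na/140 − 1)
= 55.8 · (163/140 − 1)
= 55.8 · 0.1643
= 9.17 L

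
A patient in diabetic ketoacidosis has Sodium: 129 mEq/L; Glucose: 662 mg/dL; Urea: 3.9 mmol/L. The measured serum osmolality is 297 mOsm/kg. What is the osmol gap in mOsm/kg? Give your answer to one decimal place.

-1.7 mOsm/kg

Calculated osmolality = 2·Na + glucose/18 + urea
= 2·129 + 662/18 + 3.9
= 258 + 36.78 + 3.90
= 298.68 mOsm/kg ≈ 298.7 mOsm/kg
Osmolar gap = measured − calculated = 297 − 298.7 = -1.7 mOsm/kg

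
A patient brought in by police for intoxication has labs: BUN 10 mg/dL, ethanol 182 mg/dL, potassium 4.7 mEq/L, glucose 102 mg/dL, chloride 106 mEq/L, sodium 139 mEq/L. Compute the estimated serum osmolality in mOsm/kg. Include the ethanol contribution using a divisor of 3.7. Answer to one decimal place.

Calculated osmolality = 2·Na + glucose/18 + BUN/2.8 + ethanol/3.7
= 2·139 + 102/18 + 10/2.8 + 182/3.7
= 278 + 5.67 + 3.57 + 49.19
= 336.43 mOsm/kg

336.4 mOsm/kg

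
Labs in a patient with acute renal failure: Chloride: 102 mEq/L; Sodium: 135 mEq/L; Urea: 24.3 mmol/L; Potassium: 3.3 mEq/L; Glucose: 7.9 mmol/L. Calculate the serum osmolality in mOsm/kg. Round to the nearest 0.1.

Calculated osmolality = 2·Na + glucose + urea
= 2·135 + 7.9 + 24.3
= 270 + 7.90 + 24.30
= 302.2 mOsm/kg

302.2 mOsm/kg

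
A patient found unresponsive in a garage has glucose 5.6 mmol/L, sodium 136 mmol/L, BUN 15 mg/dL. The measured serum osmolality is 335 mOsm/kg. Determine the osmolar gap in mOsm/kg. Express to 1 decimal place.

52.0 mOsm/kg

Calculated osmolality = 2·Na + glucose + BUN/2.8
= 2·136 + 5.6 + 15/2.8
= 272 + 5.60 + 5.36
= 282.96 mOsm/kg ≈ 283.0 mOsm/kg
Osmolar gap = measured − calculated = 335 − 283.0 = 52.0 mOsm/kg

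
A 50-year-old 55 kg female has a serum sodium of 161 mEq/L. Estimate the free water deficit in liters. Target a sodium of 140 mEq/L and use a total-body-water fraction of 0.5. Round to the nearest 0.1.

TBW = 0.5 · 55 = 27.5 L
Free water deficit = TBW · (Na/140 − 1)
= 27.5 · (161/140 − 1)
= 27.5 · 0.15
= 4.12 L

4.1 L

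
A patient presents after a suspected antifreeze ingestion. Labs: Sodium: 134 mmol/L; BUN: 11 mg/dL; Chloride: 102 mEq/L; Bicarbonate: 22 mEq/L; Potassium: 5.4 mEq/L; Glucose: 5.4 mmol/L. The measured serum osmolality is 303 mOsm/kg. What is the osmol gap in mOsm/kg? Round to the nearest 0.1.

25.7 mOsm/kg

Calculated osmolality = 2·Na + glucose + BUN/2.8
= 2·134 + 5.4 + 11/2.8
= 268 + 5.40 + 3.93
= 277.33 mOsm/kg ≈ 277.3 mOsm/kg
Osmolar gap = measured − calculated = 303 − 277.3 = 25.7 mOsm/kg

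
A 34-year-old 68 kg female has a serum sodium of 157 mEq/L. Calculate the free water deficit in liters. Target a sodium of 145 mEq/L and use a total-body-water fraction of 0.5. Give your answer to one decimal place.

TBW = 0.5 · 68 = 34 L
Free water deficit = TBW · (Na/145 − 1)
= 34 · (157/145 − 1)
= 34 · 0.0828
= 2.82 L

2.8 L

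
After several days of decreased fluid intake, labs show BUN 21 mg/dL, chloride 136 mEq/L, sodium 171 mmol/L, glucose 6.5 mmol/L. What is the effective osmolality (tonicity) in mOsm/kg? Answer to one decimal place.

348.5 mOsm/kg

Effective osmolality excludes urea (freely permeant across cell membranes):
2·Na + glucose
= 2·171 + 6.5
= 342 + 6.5
= 348.5 mOsm/kg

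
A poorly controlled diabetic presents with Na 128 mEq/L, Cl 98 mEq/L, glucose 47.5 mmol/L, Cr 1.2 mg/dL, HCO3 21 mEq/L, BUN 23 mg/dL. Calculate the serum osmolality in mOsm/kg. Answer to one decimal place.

311.7 mOsm/kg

Calculated osmolality = 2·Na + glucose + BUN/2.8
= 2·128 + 47.5 + 23/2.8
= 256 + 47.50 + 8.21
= 311.71 mOsm/kg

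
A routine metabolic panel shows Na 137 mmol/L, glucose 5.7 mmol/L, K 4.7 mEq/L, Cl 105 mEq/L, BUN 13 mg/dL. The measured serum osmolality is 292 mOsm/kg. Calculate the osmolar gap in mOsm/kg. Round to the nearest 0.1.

Calculated osmolality = 2·Na + glucose + BUN/2.8
= 2·137 + 5.7 + 13/2.8
= 274 + 5.70 + 4.64
= 284.34 mOsm/kg ≈ 284.3 mOsm/kg
Osmolar gap = measured − calculated = 292 − 284.3 = 7.7 mOsm/kg

7.7 mOsm/kg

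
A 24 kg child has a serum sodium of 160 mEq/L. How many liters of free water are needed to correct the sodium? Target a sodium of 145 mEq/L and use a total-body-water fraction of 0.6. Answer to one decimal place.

1.5 L

TBW = 0.6 · 24 = 14.4 L
Free water deficit = TBW · (Na/145 − 1)
= 14.4 · (160/145 − 1)
= 14.4 · 0.1034
= 1.49 L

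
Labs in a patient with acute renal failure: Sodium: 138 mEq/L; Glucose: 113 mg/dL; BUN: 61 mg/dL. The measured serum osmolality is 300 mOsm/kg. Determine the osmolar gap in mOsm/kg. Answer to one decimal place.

Calculated osmolality = 2·Na + glucose/18 + BUN/2.8
= 2·138 + 113/18 + 61/2.8
= 276 + 6.28 + 21.79
= 304.07 mOsm/kg ≈ 304.1 mOsm/kg
Osmolar gap = measured − calculated = 300 − 304.1 = -4.1 mOsm/kg

-4.1 mOsm/kg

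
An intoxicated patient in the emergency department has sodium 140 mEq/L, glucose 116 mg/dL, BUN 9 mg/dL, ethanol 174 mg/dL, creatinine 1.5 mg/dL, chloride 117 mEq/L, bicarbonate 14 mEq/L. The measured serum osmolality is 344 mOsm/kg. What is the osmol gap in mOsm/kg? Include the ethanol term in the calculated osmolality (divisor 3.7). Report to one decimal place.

7.3 mOsm/kg

Calculated osmolality = 2·Na + glucose/18 + BUN/2.8 + ethanol/3.7
= 2·140 + 116/18 + 9/2.8 + 174/3.7
= 280 + 6.44 + 3.21 + 47.03
= 336.68 mOsm/kg ≈ 336.7 mOsm/kg
Osmolar gap = measured − calculated = 344 − 336.7 = 7.3 mOsm/kg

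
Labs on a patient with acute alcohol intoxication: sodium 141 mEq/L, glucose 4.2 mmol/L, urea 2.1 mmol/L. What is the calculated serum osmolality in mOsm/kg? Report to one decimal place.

Calculated osmolality = 2·Na + glucose + urea
= 2·141 + 4.2 + 2.1
= 282 + 4.20 + 2.10
= 288.3 mOsm/kg

288.3 mOsm/kg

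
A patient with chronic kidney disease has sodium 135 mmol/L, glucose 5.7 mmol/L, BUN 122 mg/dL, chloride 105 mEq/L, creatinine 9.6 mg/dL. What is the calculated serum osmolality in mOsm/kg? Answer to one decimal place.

319.3 mOsm/kg

Calculated osmolality = 2·Na + glucose + BUN/2.8
= 2·135 + 5.7 + 122/2.8
= 270 + 5.70 + 43.57
= 319.27 mOsm/kg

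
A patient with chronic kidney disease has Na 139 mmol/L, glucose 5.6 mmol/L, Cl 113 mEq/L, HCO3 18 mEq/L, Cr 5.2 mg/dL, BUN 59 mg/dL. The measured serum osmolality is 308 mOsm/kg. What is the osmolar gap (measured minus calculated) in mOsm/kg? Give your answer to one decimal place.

3.3 mOsm/kg

Calculated osmolality = 2·Na + glucose + BUN/2.8
= 2·139 + 5.6 + 59/2.8
= 278 + 5.60 + 21.07
= 304.67 mOsm/kg ≈ 304.7 mOsm/kg
Osmolar gap = measured − calculated = 308 − 304.7 = 3.3 mOsm/kg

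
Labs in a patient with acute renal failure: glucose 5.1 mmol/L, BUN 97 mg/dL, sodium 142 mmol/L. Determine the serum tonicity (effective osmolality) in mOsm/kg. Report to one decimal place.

Effective osmolality excludes urea (freely permeant across cell membranes):
2·Na + glucose
= 2·142 + 5.1
= 284 + 5.1
= 289.1 mOsm/kg

289.1 mOsm/kg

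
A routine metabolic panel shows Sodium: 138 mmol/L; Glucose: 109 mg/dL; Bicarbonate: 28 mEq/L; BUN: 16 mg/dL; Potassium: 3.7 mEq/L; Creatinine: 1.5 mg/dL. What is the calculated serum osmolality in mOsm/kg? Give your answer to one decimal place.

Calculated osmolality = 2·Na + glucose/18 + BUN/2.8
= 2·138 + 109/18 + 16/2.8
= 276 + 6.06 + 5.71
= 287.77 mOsm/kg

287.8 mOsm/kg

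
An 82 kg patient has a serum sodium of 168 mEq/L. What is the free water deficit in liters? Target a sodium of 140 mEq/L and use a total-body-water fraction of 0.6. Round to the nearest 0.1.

9.8 L

TBW = 0.6 · 82 = 49.2 L
Free water deficit = TBW · (Na/140 − 1)
= 49.2 · (168/140 − 1)
= 49.2 · 0.2
= 9.84 L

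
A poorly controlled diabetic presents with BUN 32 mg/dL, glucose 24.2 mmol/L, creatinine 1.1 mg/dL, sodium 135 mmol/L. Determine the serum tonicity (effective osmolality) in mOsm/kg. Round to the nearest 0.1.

294.2 mOsm/kg

Effective osmolality excludes urea (freely permeant across cell membranes):
2·Na + glucose
= 2·135 + 24.2
= 270 + 24.2
= 294.2 mOsm/kg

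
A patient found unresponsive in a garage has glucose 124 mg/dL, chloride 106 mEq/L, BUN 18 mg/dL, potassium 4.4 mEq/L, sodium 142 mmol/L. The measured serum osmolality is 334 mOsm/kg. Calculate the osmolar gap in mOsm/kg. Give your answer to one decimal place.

36.7 mOsm/kg

Calculated osmolality = 2·Na + glucose/18 + BUN/2.8
= 2·142 + 124/18 + 18/2.8
= 284 + 6.89 + 6.43
= 297.32 mOsm/kg ≈ 297.3 mOsm/kg
Osmolar gap = measured − calculated = 334 − 297.3 = 36.7 mOsm/kg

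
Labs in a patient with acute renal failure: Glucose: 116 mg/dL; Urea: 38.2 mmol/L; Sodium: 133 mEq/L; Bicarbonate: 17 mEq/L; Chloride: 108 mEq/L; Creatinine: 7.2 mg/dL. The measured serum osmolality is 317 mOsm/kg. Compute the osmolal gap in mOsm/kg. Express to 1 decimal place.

6.4 mOsm/kg

Calculated osmolality = 2·Na + glucose/18 + urea
= 2·133 + 116/18 + 38.2
= 266 + 6.44 + 38.20
= 310.64 mOsm/kg ≈ 310.6 mOsm/kg
Osmolar gap = measured − calculated = 317 − 310.6 = 6.4 mOsm/kg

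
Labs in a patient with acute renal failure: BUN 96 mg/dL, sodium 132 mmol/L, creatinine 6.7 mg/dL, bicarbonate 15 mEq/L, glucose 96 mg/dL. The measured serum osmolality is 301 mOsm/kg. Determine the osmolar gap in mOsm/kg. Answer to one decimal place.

Calculated osmolality = 2·Na + glucose/18 + BUN/2.8
= 2·132 + 96/18 + 96/2.8
= 264 + 5.33 + 34.29
= 303.62 mOsm/kg ≈ 303.6 mOsm/kg
Osmolar gap = measured − calculated = 301 − 303.6 = -2.6 mOsm/kg

-2.6 mOsm/kg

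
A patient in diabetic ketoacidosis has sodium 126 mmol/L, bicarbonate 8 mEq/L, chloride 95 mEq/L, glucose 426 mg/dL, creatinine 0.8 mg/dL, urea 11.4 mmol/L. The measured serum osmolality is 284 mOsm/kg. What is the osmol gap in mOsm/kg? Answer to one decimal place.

-3.1 mOsm/kg

Calculated osmolality = 2·Na + glucose/18 + urea
= 2·126 + 426/18 + 11.4
= 252 + 23.67 + 11.40
= 287.07 mOsm/kg ≈ 287.1 mOsm/kg
Osmolar gap = measured − calculated = 284 − 287.1 = -3.1 mOsm/kg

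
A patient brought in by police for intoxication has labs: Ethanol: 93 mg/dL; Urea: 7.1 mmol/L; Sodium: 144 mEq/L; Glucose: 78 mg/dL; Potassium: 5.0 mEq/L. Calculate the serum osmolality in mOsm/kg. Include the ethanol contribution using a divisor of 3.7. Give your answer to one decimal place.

324.6 mOsm/kg

Calculated osmolality = 2·Na + glucose/18 + urea + ethanol/3.7
= 2·144 + 78/18 + 7.1 + 93/3.7
= 288 + 4.33 + 7.10 + 25.14
= 324.57 mOsm/kg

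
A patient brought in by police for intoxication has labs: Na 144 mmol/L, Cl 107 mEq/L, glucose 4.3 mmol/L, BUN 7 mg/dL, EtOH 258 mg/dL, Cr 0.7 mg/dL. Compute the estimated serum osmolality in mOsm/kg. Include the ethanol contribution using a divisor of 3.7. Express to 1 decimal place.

364.5 mOsm/kg

Calculated osmolality = 2·Na + glucose + BUN/2.8 + ethanol/3.7
= 2·144 + 4.3 + 7/2.8 + 258/3.7
= 288 + 4.30 + 2.50 + 69.73
= 364.53 mOsm/kg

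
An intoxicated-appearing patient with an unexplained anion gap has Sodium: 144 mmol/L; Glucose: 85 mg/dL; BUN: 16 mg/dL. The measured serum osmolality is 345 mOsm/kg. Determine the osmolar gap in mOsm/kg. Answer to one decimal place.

Calculated osmolality = 2·Na + glucose/18 + BUN/2.8
= 2·144 + 85/18 + 16/2.8
= 288 + 4.72 + 5.71
= 298.43 mOsm/kg ≈ 298.4 mOsm/kg
Osmolar gap = measured − calculated = 345 − 298.4 = 46.6 mOsm/kg

46.6 mOsm/kg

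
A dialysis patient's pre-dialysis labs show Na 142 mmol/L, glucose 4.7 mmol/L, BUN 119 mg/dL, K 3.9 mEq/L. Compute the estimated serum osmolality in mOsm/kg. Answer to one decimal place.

Calculated osmolality = 2·Na + glucose + BUN/2.8
= 2·142 + 4.7 + 119/2.8
= 284 + 4.70 + 42.50
= 331.2 mOsm/kg

331.2 mOsm/kg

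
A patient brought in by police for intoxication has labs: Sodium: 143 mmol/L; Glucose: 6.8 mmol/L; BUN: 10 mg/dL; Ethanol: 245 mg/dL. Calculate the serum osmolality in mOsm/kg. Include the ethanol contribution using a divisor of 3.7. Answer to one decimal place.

Calculated osmolality = 2·Na + glucose + BUN/2.8 + ethanol/3.7
= 2·143 + 6.8 + 10/2.8 + 245/3.7
= 286 + 6.80 + 3.57 + 66.22
= 362.59 mOsm/kg

362.6 mOsm/kg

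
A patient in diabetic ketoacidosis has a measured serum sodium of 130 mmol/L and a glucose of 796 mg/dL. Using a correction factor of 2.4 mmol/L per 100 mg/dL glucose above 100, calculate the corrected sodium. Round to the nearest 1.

147 mmol/L

Corrected Na = measured Na + 2.4 · (glucose − 100)/100
= 130 + 2.4 · (796 − 100)/100
= 130 + 16.7
= 146.7 mmol/L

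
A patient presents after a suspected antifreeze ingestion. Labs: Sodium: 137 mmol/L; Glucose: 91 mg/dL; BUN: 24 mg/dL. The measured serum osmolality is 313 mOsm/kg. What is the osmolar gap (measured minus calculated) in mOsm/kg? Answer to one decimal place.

25.4 mOsm/kg

Calculated osmolality = 2·Na + glucose/18 + BUN/2.8
= 2·137 + 91/18 + 24/2.8
= 274 + 5.06 + 8.57
= 287.63 mOsm/kg ≈ 287.6 mOsm/kg
Osmolar gap = measured − calculated = 313 − 287.6 = 25.4 mOsm/kg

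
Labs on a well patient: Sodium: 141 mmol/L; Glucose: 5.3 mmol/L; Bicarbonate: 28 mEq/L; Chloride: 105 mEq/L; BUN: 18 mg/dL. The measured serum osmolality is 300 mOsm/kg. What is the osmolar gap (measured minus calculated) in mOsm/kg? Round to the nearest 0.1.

Calculated osmolality = 2·Na + glucose + BUN/2.8
= 2·141 + 5.3 + 18/2.8
= 282 + 5.30 + 6.43
= 293.73 mOsm/kg ≈ 293.7 mOsm/kg
Osmolar gap = measured − calculated = 300 − 293.7 = 6.3 mOsm/kg

6.3 mOsm/kg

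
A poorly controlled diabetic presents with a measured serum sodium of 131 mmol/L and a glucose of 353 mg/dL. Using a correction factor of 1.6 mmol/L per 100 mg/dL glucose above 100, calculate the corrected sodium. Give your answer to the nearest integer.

135 mmol/L

Corrected Na = measured Na + 1.6 · (glucose − 100)/100
= 131 + 1.6 · (353 − 100)/100
= 131 + 4
= 135 mmol/L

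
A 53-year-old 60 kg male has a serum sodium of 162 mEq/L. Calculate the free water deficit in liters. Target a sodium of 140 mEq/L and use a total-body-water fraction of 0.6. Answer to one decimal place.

TBW = 0.6 · 60 = 36 L
Free water deficit = TBW · (Na/140 − 1)
= 36 · (162/140 − 1)
= 36 · 0.1571
= 5.66 L

5.7 L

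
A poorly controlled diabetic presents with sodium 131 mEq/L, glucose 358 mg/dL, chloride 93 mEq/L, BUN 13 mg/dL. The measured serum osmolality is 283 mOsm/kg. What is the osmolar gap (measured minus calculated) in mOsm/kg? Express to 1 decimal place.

Calculated osmolality = 2·Na + glucose/18 + BUN/2.8
= 2·131 + 358/18 + 13/2.8
= 262 + 19.89 + 4.64
= 286.53 mOsm/kg ≈ 286.5 mOsm/kg
Osmolar gap = measured − calculated = 283 − 286.5 = -3.5 mOsm/kg

-3.5 mOsm/kg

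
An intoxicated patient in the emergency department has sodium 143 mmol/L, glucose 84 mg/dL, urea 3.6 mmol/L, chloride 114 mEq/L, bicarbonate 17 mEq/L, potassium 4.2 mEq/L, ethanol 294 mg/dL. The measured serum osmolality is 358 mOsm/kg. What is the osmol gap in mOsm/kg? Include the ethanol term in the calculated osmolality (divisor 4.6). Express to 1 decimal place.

Calculated osmolality = 2·Na + glucose/18 + urea + ethanol/4.6
= 2·143 + 84/18 + 3.6 + 294/4.6
= 286 + 4.67 + 3.60 + 63.91
= 358.18 mOsm/kg ≈ 358.2 mOsm/kg
Osmolar gap = measured − calculated = 358 − 358.2 = -0.2 mOsm/kg

-0.2 mOsm/kg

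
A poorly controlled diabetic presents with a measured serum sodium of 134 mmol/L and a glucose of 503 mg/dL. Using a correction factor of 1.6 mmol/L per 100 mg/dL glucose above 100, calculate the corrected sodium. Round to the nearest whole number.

140 mmol/L

Corrected Na = measured Na + 1.6 · (glucose − 100)/100
= 134 + 1.6 · (503 − 100)/100
= 134 + 6.4
= 140.4 mmol/L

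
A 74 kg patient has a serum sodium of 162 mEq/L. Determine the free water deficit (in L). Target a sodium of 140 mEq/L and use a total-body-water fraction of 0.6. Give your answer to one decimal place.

7.0 L

TBW = 0.6 · 74 = 44.4 L
Free water deficit = TBW · (Na/140 − 1)
= 44.4 · (162/140 − 1)
= 44.4 · 0.1571
= 6.98 L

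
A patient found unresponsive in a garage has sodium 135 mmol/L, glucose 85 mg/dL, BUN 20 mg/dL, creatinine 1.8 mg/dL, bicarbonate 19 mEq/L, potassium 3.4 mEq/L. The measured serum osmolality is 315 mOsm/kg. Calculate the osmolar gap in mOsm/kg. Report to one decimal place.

Calculated osmolality = 2·Na + glucose/18 + BUN/2.8
= 2·135 + 85/18 + 20/2.8
= 270 + 4.72 + 7.14
= 281.86 mOsm/kg ≈ 281.9 mOsm/kg
Osmolar gap = measured − calculated = 315 − 281.9 = 33.1 mOsm/kg

33.1 mOsm/kg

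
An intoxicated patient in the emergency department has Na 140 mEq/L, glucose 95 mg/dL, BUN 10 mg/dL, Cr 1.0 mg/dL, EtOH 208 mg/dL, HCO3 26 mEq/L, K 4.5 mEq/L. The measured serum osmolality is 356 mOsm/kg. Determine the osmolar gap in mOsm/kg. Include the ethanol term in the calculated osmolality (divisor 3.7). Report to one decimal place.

10.9 mOsm/kg

Calculated osmolality = 2·Na + glucose/18 + BUN/2.8 + ethanol/3.7
= 2·140 + 95/18 + 10/2.8 + 208/3.7
= 280 + 5.28 + 3.57 + 56.22
= 345.07 mOsm/kg ≈ 345.1 mOsm/kg
Osmolar gap = measured − calculated = 356 − 345.1 = 10.9 mOsm/kg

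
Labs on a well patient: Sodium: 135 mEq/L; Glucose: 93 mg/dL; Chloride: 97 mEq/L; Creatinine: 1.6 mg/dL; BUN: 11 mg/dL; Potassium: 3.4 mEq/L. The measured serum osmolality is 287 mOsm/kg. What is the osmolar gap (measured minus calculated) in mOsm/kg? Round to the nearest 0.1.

Calculated osmolality = 2·Na + glucose/18 + BUN/2.8
= 2·135 + 93/18 + 11/2.8
= 270 + 5.17 + 3.93
= 279.1 mOsm/kg ≈ 279.1 mOsm/kg
Osmolar gap = measured − calculated = 287 − 279.1 = 7.9 mOsm/kg

7.9 mOsm/kg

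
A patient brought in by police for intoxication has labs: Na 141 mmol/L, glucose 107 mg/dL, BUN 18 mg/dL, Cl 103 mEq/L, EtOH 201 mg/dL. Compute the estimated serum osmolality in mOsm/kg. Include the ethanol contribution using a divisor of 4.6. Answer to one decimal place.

338.1 mOsm/kg

Calculated osmolality = 2·Na + glucose/18 + BUN/2.8 + ethanol/4.6
= 2·141 + 107/18 + 18/2.8 + 201/4.6
= 282 + 5.94 + 6.43 + 43.70
= 338.07 mOsm/kg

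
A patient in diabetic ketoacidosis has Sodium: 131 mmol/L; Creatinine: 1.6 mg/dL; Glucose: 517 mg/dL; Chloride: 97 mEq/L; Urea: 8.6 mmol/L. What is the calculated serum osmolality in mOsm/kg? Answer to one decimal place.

Calculated osmolality = 2·Na + glucose/18 + urea
= 2·131 + 517/18 + 8.6
= 262 + 28.72 + 8.60
= 299.32 mOsm/kg

299.3 mOsm/kg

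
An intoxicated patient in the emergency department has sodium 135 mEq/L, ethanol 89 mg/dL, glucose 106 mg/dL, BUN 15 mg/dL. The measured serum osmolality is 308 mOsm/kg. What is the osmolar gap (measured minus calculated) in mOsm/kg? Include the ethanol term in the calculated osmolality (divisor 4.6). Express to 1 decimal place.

7.4 mOsm/kg

Calculated osmolality = 2·Na + glucose/18 + BUN/2.8 + ethanol/4.6
= 2·135 + 106/18 + 15/2.8 + 89/4.6
= 270 + 5.89 + 5.36 + 19.35
= 300.6 mOsm/kg ≈ 300.6 mOsm/kg
Osmolar gap = measured − calculated = 308 − 300.6 = 7.4 mOsm/kg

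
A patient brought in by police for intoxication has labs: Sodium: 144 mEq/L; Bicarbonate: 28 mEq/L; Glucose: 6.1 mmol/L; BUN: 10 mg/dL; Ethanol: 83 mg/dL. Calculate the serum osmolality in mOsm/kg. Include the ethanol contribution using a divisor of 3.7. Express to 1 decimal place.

Calculated osmolality = 2·Na + glucose + BUN/2.8 + ethanol/3.7
= 2·144 + 6.1 + 10/2.8 + 83/3.7
= 288 + 6.10 + 3.57 + 22.43
= 320.1 mOsm/kg

320.1 mOsm/kg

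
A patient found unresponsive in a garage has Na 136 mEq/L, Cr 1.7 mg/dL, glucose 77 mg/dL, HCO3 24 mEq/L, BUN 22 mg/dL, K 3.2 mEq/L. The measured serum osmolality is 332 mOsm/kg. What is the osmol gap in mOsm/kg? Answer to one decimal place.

47.9 mOsm/kg

Calculated osmolality = 2·Na + glucose/18 + BUN/2.8
= 2·136 + 77/18 + 22/2.8
= 272 + 4.28 + 7.86
= 284.14 mOsm/kg ≈ 284.1 mOsm/kg
Osmolar gap = measured − calculated = 332 − 284.1 = 47.9 mOsm/kg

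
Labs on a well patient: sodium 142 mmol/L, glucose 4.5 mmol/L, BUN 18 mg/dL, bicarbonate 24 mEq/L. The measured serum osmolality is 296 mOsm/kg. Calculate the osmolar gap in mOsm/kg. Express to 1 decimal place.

1.1 mOsm/kg

Calculated osmolality = 2·Na + glucose + BUN/2.8
= 2·142 + 4.5 + 18/2.8
= 284 + 4.50 + 6.43
= 294.93 mOsm/kg ≈ 294.9 mOsm/kg
Osmolar gap = measured − calculated = 296 − 294.9 = 1.1 mOsm/kg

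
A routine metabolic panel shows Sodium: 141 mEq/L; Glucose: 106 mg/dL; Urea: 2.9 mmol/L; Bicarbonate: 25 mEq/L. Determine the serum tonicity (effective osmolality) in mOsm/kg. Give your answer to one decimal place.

Effective osmolality excludes urea (freely permeant across cell membranes):
2·Na + glucose/18
= 2·141 + 106/18
= 282 + 5.89
= 287.89 mOsm/kg

287.9 mOsm/kg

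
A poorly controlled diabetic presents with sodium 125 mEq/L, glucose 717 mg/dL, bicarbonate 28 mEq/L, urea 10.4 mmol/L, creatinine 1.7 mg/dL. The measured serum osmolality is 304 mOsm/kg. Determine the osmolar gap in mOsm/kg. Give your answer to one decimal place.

3.8 mOsm/kg

Calculated osmolality = 2·Na + glucose/18 + urea
= 2·125 + 717/18 + 10.4
= 250 + 39.83 + 10.40
= 300.23 mOsm/kg ≈ 300.2 mOsm/kg
Osmolar gap = measured − calculated = 304 − 300.2 = 3.8 mOsm/kg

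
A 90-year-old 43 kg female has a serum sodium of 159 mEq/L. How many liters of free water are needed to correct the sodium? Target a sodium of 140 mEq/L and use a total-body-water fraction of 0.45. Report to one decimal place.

TBW = 0.45 · 43 = 19.35 L
Free water deficit = TBW · (Na/140 − 1)
= 19.35 · (159/140 − 1)
= 19.35 · 0.1357
= 2.63 L

2.6 L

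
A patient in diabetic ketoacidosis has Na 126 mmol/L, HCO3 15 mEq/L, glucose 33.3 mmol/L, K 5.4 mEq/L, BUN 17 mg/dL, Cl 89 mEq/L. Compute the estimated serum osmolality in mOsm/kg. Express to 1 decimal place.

291.4 mOsm/kg

Calculated osmolality = 2·Na + glucose + BUN/2.8
= 2·126 + 33.3 + 17/2.8
= 252 + 33.30 + 6.07
= 291.37 mOsm/kg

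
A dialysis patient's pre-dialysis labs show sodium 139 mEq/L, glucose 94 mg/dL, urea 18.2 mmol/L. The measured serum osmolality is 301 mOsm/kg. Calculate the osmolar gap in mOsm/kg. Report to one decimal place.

-0.4 mOsm/kg

Calculated osmolality = 2·Na + glucose/18 + urea
= 2·139 + 94/18 + 18.2
= 278 + 5.22 + 18.20
= 301.42 mOsm/kg ≈ 301.4 mOsm/kg
Osmolar gap = measured − calculated = 301 − 301.4 = -0.4 mOsm/kg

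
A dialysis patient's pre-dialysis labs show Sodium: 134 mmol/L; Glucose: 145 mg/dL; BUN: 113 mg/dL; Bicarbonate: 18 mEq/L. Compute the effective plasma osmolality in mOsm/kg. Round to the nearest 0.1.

Effective osmolality excludes urea (freely permeant across cell membranes):
2·Na + glucose/18
= 2·134 + 145/18
= 268 + 8.06
= 276.06 mOsm/kg

276.1 mOsm/kg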